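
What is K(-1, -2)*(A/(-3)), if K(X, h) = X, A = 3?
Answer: 1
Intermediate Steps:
K(-1, -2)*(A/(-3)) = -3/(-3) = -(-1)*3/3 = -1*(-1) = 1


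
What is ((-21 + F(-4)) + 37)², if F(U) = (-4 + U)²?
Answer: 6400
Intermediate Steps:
((-21 + F(-4)) + 37)² = ((-21 + (-4 - 4)²) + 37)² = ((-21 + (-8)²) + 37)² = ((-21 + 64) + 37)² = (43 + 37)² = 80² = 6400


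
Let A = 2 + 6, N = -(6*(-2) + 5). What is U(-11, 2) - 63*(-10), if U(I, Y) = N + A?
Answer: 645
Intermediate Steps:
N = 7 (N = -(-12 + 5) = -1*(-7) = 7)
A = 8
U(I, Y) = 15 (U(I, Y) = 7 + 8 = 15)
U(-11, 2) - 63*(-10) = 15 - 63*(-10) = 15 - 21*(-30) = 15 + 630 = 645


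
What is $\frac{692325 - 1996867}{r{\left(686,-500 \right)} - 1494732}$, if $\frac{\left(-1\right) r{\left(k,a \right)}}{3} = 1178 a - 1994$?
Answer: $- \frac{12307}{2625} \approx -4.6884$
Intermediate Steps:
$r{\left(k,a \right)} = 5982 - 3534 a$ ($r{\left(k,a \right)} = - 3 \left(1178 a - 1994\right) = - 3 \left(-1994 + 1178 a\right) = 5982 - 3534 a$)
$\frac{692325 - 1996867}{r{\left(686,-500 \right)} - 1494732} = \frac{692325 - 1996867}{\left(5982 - -1767000\right) - 1494732} = - \frac{1304542}{\left(5982 + 1767000\right) - 1494732} = - \frac{1304542}{1772982 - 1494732} = - \frac{1304542}{278250} = \left(-1304542\right) \frac{1}{278250} = - \frac{12307}{2625}$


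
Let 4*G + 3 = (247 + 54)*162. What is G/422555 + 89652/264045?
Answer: 10960411573/29752942660 ≈ 0.36838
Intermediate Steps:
G = 48759/4 (G = -3/4 + ((247 + 54)*162)/4 = -3/4 + (301*162)/4 = -3/4 + (1/4)*48762 = -3/4 + 24381/2 = 48759/4 ≈ 12190.)
G/422555 + 89652/264045 = (48759/4)/422555 + 89652/264045 = (48759/4)*(1/422555) + 89652*(1/264045) = 48759/1690220 + 29884/88015 = 10960411573/29752942660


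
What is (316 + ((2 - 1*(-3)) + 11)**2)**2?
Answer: 327184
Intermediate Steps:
(316 + ((2 - 1*(-3)) + 11)**2)**2 = (316 + ((2 + 3) + 11)**2)**2 = (316 + (5 + 11)**2)**2 = (316 + 16**2)**2 = (316 + 256)**2 = 572**2 = 327184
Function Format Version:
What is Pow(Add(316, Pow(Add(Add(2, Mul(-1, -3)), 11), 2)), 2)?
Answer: 327184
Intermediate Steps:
Pow(Add(316, Pow(Add(Add(2, Mul(-1, -3)), 11), 2)), 2) = Pow(Add(316, Pow(Add(Add(2, 3), 11), 2)), 2) = Pow(Add(316, Pow(Add(5, 11), 2)), 2) = Pow(Add(316, Pow(16, 2)), 2) = Pow(Add(316, 256), 2) = Pow(572, 2) = 327184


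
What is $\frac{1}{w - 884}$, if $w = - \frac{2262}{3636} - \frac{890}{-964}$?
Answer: $- \frac{73023}{64530343} \approx -0.0011316$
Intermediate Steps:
$w = \frac{21989}{73023}$ ($w = \left(-2262\right) \frac{1}{3636} - - \frac{445}{482} = - \frac{377}{606} + \frac{445}{482} = \frac{21989}{73023} \approx 0.30112$)
$\frac{1}{w - 884} = \frac{1}{\frac{21989}{73023} - 884} = \frac{1}{- \frac{64530343}{73023}} = - \frac{73023}{64530343}$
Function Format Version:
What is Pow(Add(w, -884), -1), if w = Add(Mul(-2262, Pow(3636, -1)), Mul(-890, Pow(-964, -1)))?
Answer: Rational(-73023, 64530343) ≈ -0.0011316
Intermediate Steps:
w = Rational(21989, 73023) (w = Add(Mul(-2262, Rational(1, 3636)), Mul(-890, Rational(-1, 964))) = Add(Rational(-377, 606), Rational(445, 482)) = Rational(21989, 73023) ≈ 0.30112)
Pow(Add(w, -884), -1) = Pow(Add(Rational(21989, 73023), -884), -1) = Pow(Rational(-64530343, 73023), -1) = Rational(-73023, 64530343)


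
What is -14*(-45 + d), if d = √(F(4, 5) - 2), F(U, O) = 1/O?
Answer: 630 - 42*I*√5/5 ≈ 630.0 - 18.783*I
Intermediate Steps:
d = 3*I*√5/5 (d = √(1/5 - 2) = √(⅕ - 2) = √(-9/5) = 3*I*√5/5 ≈ 1.3416*I)
-14*(-45 + d) = -14*(-45 + 3*I*√5/5) = 630 - 42*I*√5/5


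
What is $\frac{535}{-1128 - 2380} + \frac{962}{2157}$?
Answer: $\frac{2220701}{7566756} \approx 0.29348$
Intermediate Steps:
$\frac{535}{-1128 - 2380} + \frac{962}{2157} = \frac{535}{-1128 - 2380} + 962 \cdot \frac{1}{2157} = \frac{535}{-3508} + \frac{962}{2157} = 535 \left(- \frac{1}{3508}\right) + \frac{962}{2157} = - \frac{535}{3508} + \frac{962}{2157} = \frac{2220701}{7566756}$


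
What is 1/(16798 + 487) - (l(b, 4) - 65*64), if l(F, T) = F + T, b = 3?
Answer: 71784606/17285 ≈ 4153.0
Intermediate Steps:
1/(16798 + 487) - (l(b, 4) - 65*64) = 1/(16798 + 487) - ((3 + 4) - 65*64) = 1/17285 - (7 - 4160) = 1/17285 - 1*(-4153) = 1/17285 + 4153 = 71784606/17285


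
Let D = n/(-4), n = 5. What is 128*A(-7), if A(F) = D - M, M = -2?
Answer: 96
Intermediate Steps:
D = -5/4 (D = 5/(-4) = 5*(-¼) = -5/4 ≈ -1.2500)
A(F) = ¾ (A(F) = -5/4 - 1*(-2) = -5/4 + 2 = ¾)
128*A(-7) = 128*(¾) = 96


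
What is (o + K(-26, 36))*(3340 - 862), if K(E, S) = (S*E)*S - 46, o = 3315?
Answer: -75398106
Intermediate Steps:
K(E, S) = -46 + E*S² (K(E, S) = (E*S)*S - 46 = E*S² - 46 = -46 + E*S²)
(o + K(-26, 36))*(3340 - 862) = (3315 + (-46 - 26*36²))*(3340 - 862) = (3315 + (-46 - 26*1296))*2478 = (3315 + (-46 - 33696))*2478 = (3315 - 33742)*2478 = -30427*2478 = -75398106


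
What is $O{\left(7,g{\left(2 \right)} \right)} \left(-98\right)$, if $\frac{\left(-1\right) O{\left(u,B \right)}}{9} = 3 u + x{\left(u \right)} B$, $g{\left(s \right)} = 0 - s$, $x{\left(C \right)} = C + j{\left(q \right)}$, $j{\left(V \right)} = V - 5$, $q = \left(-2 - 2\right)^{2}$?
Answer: $-13230$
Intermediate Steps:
$q = 16$ ($q = \left(-4\right)^{2} = 16$)
$j{\left(V \right)} = -5 + V$ ($j{\left(V \right)} = V - 5 = -5 + V$)
$x{\left(C \right)} = 11 + C$ ($x{\left(C \right)} = C + \left(-5 + 16\right) = C + 11 = 11 + C$)
$g{\left(s \right)} = - s$
$O{\left(u,B \right)} = - 27 u - 9 B \left(11 + u\right)$ ($O{\left(u,B \right)} = - 9 \left(3 u + \left(11 + u\right) B\right) = - 9 \left(3 u + B \left(11 + u\right)\right) = - 27 u - 9 B \left(11 + u\right)$)
$O{\left(7,g{\left(2 \right)} \right)} \left(-98\right) = \left(\left(-27\right) 7 - 9 \left(\left(-1\right) 2\right) \left(11 + 7\right)\right) \left(-98\right) = \left(-189 - \left(-18\right) 18\right) \left(-98\right) = \left(-189 + 324\right) \left(-98\right) = 135 \left(-98\right) = -13230$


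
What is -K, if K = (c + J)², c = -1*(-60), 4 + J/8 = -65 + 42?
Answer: -24336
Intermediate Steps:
J = -216 (J = -32 + 8*(-65 + 42) = -32 + 8*(-23) = -32 - 184 = -216)
c = 60
K = 24336 (K = (60 - 216)² = (-156)² = 24336)
-K = -1*24336 = -24336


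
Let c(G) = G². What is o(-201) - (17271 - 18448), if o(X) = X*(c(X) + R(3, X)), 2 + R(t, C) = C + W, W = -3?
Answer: -8078018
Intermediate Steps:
R(t, C) = -5 + C (R(t, C) = -2 + (C - 3) = -2 + (-3 + C) = -5 + C)
o(X) = X*(-5 + X + X²) (o(X) = X*(X² + (-5 + X)) = X*(-5 + X + X²))
o(-201) - (17271 - 18448) = -201*(-5 - 201 + (-201)²) - (17271 - 18448) = -201*(-5 - 201 + 40401) - 1*(-1177) = -201*40195 + 1177 = -8079195 + 1177 = -8078018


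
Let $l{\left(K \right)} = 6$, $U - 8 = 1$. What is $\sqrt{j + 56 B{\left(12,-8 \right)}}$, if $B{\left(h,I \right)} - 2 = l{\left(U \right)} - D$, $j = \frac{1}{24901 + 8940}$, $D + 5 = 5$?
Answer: $\frac{\sqrt{513055583729}}{33841} \approx 21.166$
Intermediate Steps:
$U = 9$ ($U = 8 + 1 = 9$)
$D = 0$ ($D = -5 + 5 = 0$)
$j = \frac{1}{33841} \approx 2.955 \cdot 10^{-5}$
$B{\left(h,I \right)} = 8$ ($B{\left(h,I \right)} = 2 + \left(6 - 0\right) = 2 + \left(6 + 0\right) = 2 + 6 = 8$)
$\sqrt{j + 56 B{\left(12,-8 \right)}} = \sqrt{\frac{1}{33841} + 56 \cdot 8} = \sqrt{\frac{1}{33841} + 448} = \sqrt{\frac{15160769}{33841}} = \frac{\sqrt{513055583729}}{33841}$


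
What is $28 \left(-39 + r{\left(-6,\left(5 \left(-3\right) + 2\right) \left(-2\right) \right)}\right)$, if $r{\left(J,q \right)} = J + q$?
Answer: $-532$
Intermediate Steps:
$28 \left(-39 + r{\left(-6,\left(5 \left(-3\right) + 2\right) \left(-2\right) \right)}\right) = 28 \left(-39 - \left(6 - \left(5 \left(-3\right) + 2\right) \left(-2\right)\right)\right) = 28 \left(-39 - \left(6 - \left(-15 + 2\right) \left(-2\right)\right)\right) = 28 \left(-39 - -20\right) = 28 \left(-39 + \left(-6 + 26\right)\right) = 28 \left(-39 + 20\right) = 28 \left(-19\right) = -532$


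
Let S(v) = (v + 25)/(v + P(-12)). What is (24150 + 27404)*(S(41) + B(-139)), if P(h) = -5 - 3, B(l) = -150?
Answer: -7629992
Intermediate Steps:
P(h) = -8
S(v) = (25 + v)/(-8 + v) (S(v) = (v + 25)/(v - 8) = (25 + v)/(-8 + v))
(24150 + 27404)*(S(41) + B(-139)) = (24150 + 27404)*((25 + 41)/(-8 + 41) - 150) = 51554*(66/33 - 150) = 51554*((1/33)*66 - 150) = 51554*(2 - 150) = 51554*(-148) = -7629992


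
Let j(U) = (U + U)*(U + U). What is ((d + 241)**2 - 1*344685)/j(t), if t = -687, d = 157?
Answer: -186281/1887876 ≈ -0.098672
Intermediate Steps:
j(U) = 4*U**2 (j(U) = (2*U)*(2*U) = 4*U**2)
((d + 241)**2 - 1*344685)/j(t) = ((157 + 241)**2 - 1*344685)/((4*(-687)**2)) = (398**2 - 344685)/((4*471969)) = (158404 - 344685)/1887876 = -186281*1/1887876 = -186281/1887876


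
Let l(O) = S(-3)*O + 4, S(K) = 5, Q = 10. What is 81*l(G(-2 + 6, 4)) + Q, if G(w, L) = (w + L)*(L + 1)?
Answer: 16534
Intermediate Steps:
G(w, L) = (1 + L)*(L + w) (G(w, L) = (L + w)*(1 + L) = (1 + L)*(L + w))
l(O) = 4 + 5*O (l(O) = 5*O + 4 = 4 + 5*O)
81*l(G(-2 + 6, 4)) + Q = 81*(4 + 5*(4 + (-2 + 6) + 4² + 4*(-2 + 6))) + 10 = 81*(4 + 5*(4 + 4 + 16 + 4*4)) + 10 = 81*(4 + 5*(4 + 4 + 16 + 16)) + 10 = 81*(4 + 5*40) + 10 = 81*(4 + 200) + 10 = 81*204 + 10 = 16524 + 10 = 16534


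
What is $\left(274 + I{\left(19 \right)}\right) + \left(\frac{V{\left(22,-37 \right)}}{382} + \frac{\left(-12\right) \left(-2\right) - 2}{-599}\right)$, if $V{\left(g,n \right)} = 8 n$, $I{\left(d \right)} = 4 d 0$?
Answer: $\frac{31255212}{114409} \approx 273.19$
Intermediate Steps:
$I{\left(d \right)} = 0$
$\left(274 + I{\left(19 \right)}\right) + \left(\frac{V{\left(22,-37 \right)}}{382} + \frac{\left(-12\right) \left(-2\right) - 2}{-599}\right) = \left(274 + 0\right) + \left(\frac{8 \left(-37\right)}{382} + \frac{\left(-12\right) \left(-2\right) - 2}{-599}\right) = 274 - \left(\frac{148}{191} - \left(24 - 2\right) \left(- \frac{1}{599}\right)\right) = 274 + \left(- \frac{148}{191} + 22 \left(- \frac{1}{599}\right)\right) = 274 - \frac{92854}{114409} = \frac{31255212}{114409}$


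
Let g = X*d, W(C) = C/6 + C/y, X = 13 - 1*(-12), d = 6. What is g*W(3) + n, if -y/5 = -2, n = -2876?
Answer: -2756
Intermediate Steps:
y = 10 (y = -5*(-2) = 10)
X = 25 (X = 13 + 12 = 25)
W(C) = 4*C/15 (W(C) = C/6 + C/10 = 4*C/15)
g = 150 (g = 25*6 = 150)
g*W(3) + n = 150*((4/15)*3) - 2876 = 150*(⅘) - 2876 = 120 - 2876 = -2756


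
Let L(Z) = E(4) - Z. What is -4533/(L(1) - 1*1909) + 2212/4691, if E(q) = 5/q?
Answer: 33981944/11938595 ≈ 2.8464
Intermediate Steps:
L(Z) = 5/4 - Z
-4533/(L(1) - 1*1909) + 2212/4691 = -4533/((5/4 - 1*1) - 1*1909) + 2212/4691 = -4533/((5/4 - 1) - 1909) + 2212*(1/4691) = -4533/(1/4 - 1909) + 2212/4691 = -4533/(-7635/4) + 2212/4691 = -4533*(-4/7635) + 2212/4691 = 6044/2545 + 2212/4691 = 33981944/11938595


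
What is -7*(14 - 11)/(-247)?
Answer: 21/247 ≈ 0.085020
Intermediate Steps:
-7*(14 - 11)/(-247) = -7*3*(-1/247) = -21*(-1/247) = 21/247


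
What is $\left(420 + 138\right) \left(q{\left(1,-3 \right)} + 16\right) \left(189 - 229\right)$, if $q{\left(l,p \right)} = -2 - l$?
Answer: $-290160$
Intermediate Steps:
$\left(420 + 138\right) \left(q{\left(1,-3 \right)} + 16\right) \left(189 - 229\right) = \left(420 + 138\right) \left(\left(-2 - 1\right) + 16\right) \left(189 - 229\right) = 558 \left(\left(-2 - 1\right) + 16\right) \left(-40\right) = 558 \left(-3 + 16\right) \left(-40\right) = 558 \cdot 13 \left(-40\right) = 558 \left(-520\right) = -290160$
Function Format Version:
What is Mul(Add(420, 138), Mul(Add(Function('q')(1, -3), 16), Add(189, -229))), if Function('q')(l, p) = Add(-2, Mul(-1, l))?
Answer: -290160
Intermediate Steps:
Mul(Add(420, 138), Mul(Add(Function('q')(1, -3), 16), Add(189, -229))) = Mul(Add(420, 138), Mul(Add(Add(-2, Mul(-1, 1)), 16), Add(189, -229))) = Mul(558, Mul(Add(Add(-2, -1), 16), -40)) = Mul(558, Mul(Add(-3, 16), -40)) = Mul(558, Mul(13, -40)) = Mul(558, -520) = -290160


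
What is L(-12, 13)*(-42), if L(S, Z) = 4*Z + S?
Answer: -1680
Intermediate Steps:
L(S, Z) = S + 4*Z
L(-12, 13)*(-42) = (-12 + 4*13)*(-42) = (-12 + 52)*(-42) = 40*(-42) = -1680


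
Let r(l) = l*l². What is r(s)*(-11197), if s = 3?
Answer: -302319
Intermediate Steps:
r(l) = l³
r(s)*(-11197) = 3³*(-11197) = 27*(-11197) = -302319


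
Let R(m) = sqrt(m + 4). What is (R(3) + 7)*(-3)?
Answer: -21 - 3*sqrt(7) ≈ -28.937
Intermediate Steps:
R(m) = sqrt(4 + m)
(R(3) + 7)*(-3) = (sqrt(4 + 3) + 7)*(-3) = (sqrt(7) + 7)*(-3) = (7 + sqrt(7))*(-3) = -21 - 3*sqrt(7)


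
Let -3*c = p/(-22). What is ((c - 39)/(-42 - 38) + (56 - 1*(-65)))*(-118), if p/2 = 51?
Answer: -1576657/110 ≈ -14333.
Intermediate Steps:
p = 102 (p = 2*51 = 102)
c = 17/11 (c = -34/(-22) = -34*(-1)/22 = -⅓*(-51/11) = 17/11 ≈ 1.5455)
((c - 39)/(-42 - 38) + (56 - 1*(-65)))*(-118) = ((17/11 - 39)/(-42 - 38) + (56 - 1*(-65)))*(-118) = (-412/11/(-80) + (56 + 65))*(-118) = (-412/11*(-1/80) + 121)*(-118) = (103/220 + 121)*(-118) = (26723/220)*(-118) = -1576657/110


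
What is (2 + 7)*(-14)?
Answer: -126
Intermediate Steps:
(2 + 7)*(-14) = 9*(-14) = -126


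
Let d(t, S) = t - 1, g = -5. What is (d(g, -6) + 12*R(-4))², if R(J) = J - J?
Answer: 36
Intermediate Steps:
R(J) = 0
d(t, S) = -1 + t
(d(g, -6) + 12*R(-4))² = ((-1 - 5) + 12*0)² = (-6 + 0)² = (-6)² = 36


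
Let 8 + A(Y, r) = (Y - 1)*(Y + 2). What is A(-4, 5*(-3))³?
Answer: 8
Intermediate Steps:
A(Y, r) = -8 + (-1 + Y)*(2 + Y) (A(Y, r) = -8 + (Y - 1)*(Y + 2) = -8 + (-1 + Y)*(2 + Y))
A(-4, 5*(-3))³ = (-10 - 4 + (-4)²)³ = (-10 - 4 + 16)³ = 2³ = 8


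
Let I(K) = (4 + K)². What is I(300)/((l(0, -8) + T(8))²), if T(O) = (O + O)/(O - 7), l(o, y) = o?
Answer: 361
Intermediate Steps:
T(O) = 2*O/(-7 + O) (T(O) = (2*O)/(-7 + O) = 2*O/(-7 + O))
I(300)/((l(0, -8) + T(8))²) = (4 + 300)²/((0 + 2*8/(-7 + 8))²) = 304²/((0 + 2*8/1)²) = 92416/((0 + 2*8*1)²) = 92416/((0 + 16)²) = 92416/(16²) = 92416/256 = 92416*(1/256) = 361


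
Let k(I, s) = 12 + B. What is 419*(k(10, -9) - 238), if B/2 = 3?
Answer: -92180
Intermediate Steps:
B = 6 (B = 2*3 = 6)
k(I, s) = 18 (k(I, s) = 12 + 6 = 18)
419*(k(10, -9) - 238) = 419*(18 - 238) = 419*(-220) = -92180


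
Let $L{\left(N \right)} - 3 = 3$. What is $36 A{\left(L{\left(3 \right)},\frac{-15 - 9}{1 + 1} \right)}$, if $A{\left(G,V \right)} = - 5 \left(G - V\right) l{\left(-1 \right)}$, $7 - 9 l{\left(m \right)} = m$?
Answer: $-2880$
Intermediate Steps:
$l{\left(m \right)} = \frac{7}{9} - \frac{m}{9}$
$L{\left(N \right)} = 6$ ($L{\left(N \right)} = 3 + 3 = 6$)
$A{\left(G,V \right)} = - \frac{40 G}{9} + \frac{40 V}{9}$ ($A{\left(G,V \right)} = - 5 \left(G - V\right) \left(\frac{7}{9} - - \frac{1}{9}\right) = \left(- 5 G + 5 V\right) \left(\frac{7}{9} + \frac{1}{9}\right) = \left(- 5 G + 5 V\right) \frac{8}{9} = - \frac{40 G}{9} + \frac{40 V}{9}$)
$36 A{\left(L{\left(3 \right)},\frac{-15 - 9}{1 + 1} \right)} = 36 \left(\left(- \frac{40}{9}\right) 6 + \frac{40 \frac{-15 - 9}{1 + 1}}{9}\right) = 36 \left(- \frac{80}{3} + \frac{40 \left(- \frac{24}{2}\right)}{9}\right) = 36 \left(- \frac{80}{3} + \frac{40 \left(\left(-24\right) \frac{1}{2}\right)}{9}\right) = 36 \left(- \frac{80}{3} + \frac{40}{9} \left(-12\right)\right) = 36 \left(- \frac{80}{3} - \frac{160}{3}\right) = 36 \left(-80\right) = -2880$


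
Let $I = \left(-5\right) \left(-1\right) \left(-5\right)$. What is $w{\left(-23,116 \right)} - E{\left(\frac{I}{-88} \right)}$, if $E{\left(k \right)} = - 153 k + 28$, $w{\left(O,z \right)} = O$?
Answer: $- \frac{663}{88} \approx -7.5341$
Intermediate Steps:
$I = -25$ ($I = 5 \left(-5\right) = -25$)
$E{\left(k \right)} = 28 - 153 k$
$w{\left(-23,116 \right)} - E{\left(\frac{I}{-88} \right)} = -23 - \left(28 - 153 \left(- \frac{25}{-88}\right)\right) = -23 - \left(28 - 153 \left(\left(-25\right) \left(- \frac{1}{88}\right)\right)\right) = -23 - \left(28 - \frac{3825}{88}\right) = -23 - - \frac{1361}{88} = -23 + \frac{1361}{88} = - \frac{663}{88}$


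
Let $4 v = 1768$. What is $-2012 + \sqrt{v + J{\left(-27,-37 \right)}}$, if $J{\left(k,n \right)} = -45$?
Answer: $-2012 + \sqrt{397} \approx -1992.1$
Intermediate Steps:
$v = 442$ ($v = \frac{1}{4} \cdot 1768 = 442$)
$-2012 + \sqrt{v + J{\left(-27,-37 \right)}} = -2012 + \sqrt{442 - 45} = -2012 + \sqrt{397}$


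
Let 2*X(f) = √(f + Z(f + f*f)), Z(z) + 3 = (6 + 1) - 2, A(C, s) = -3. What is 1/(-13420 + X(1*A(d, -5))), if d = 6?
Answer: -53680/720385601 - 2*I/720385601 ≈ -7.4516e-5 - 2.7763e-9*I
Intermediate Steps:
Z(z) = 2 (Z(z) = -3 + ((6 + 1) - 2) = -3 + (7 - 2) = -3 + 5 = 2)
X(f) = √(2 + f)/2 (X(f) = √(f + 2)/2 = √(2 + f)/2)
1/(-13420 + X(1*A(d, -5))) = 1/(-13420 + √(2 + 1*(-3))/2) = 1/(-13420 + √(2 - 3)/2) = 1/(-13420 + √(-1)/2) = 1/(-13420 + I/2) = 4*(-13420 - I/2)/720385601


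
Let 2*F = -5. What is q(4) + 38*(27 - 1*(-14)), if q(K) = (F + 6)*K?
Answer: 1572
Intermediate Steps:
F = -5/2 (F = (1/2)*(-5) = -5/2 ≈ -2.5000)
q(K) = 7*K/2 (q(K) = (-5/2 + 6)*K = 7*K/2)
q(4) + 38*(27 - 1*(-14)) = (7/2)*4 + 38*(27 - 1*(-14)) = 14 + 38*(27 + 14) = 14 + 38*41 = 14 + 1558 = 1572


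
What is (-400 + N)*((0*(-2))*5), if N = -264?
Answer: 0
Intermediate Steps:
(-400 + N)*((0*(-2))*5) = (-400 - 264)*((0*(-2))*5) = -0*5 = -664*0 = 0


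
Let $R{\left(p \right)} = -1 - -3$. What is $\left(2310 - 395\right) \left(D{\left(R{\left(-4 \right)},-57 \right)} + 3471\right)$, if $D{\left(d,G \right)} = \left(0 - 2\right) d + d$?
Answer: $6643135$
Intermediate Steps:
$R{\left(p \right)} = 2$ ($R{\left(p \right)} = -1 + 3 = 2$)
$D{\left(d,G \right)} = - d$ ($D{\left(d,G \right)} = - 2 d + d = - d$)
$\left(2310 - 395\right) \left(D{\left(R{\left(-4 \right)},-57 \right)} + 3471\right) = \left(2310 - 395\right) \left(\left(-1\right) 2 + 3471\right) = 1915 \left(-2 + 3471\right) = 1915 \cdot 3469 = 6643135$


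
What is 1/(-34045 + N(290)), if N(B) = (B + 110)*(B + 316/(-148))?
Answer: 37/3000735 ≈ 1.2330e-5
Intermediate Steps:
N(B) = (110 + B)*(-79/37 + B) (N(B) = (110 + B)*(B + 316*(-1/148)) = (110 + B)*(B - 79/37) = (110 + B)*(-79/37 + B))
1/(-34045 + N(290)) = 1/(-34045 + (-8690/37 + 290² + (3991/37)*290)) = 1/(-34045 + (-8690/37 + 84100 + 1157390/37)) = 1/(-34045 + 4260400/37) = 1/(3000735/37) = 37/3000735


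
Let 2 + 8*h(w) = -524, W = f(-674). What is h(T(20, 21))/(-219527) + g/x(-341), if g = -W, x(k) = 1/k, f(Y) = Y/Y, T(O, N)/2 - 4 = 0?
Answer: 299435091/878108 ≈ 341.00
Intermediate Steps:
T(O, N) = 8 (T(O, N) = 8 + 2*0 = 8 + 0 = 8)
f(Y) = 1
W = 1
h(w) = -263/4 (h(w) = -1/4 + (1/8)*(-524) = -1/4 - 131/2 = -263/4)
g = -1 (g = -1*1 = -1)
h(T(20, 21))/(-219527) + g/x(-341) = -263/4/(-219527) - 1/(1/(-341)) = -263/4*(-1/219527) - 1/(-1/341) = 263/878108 - 1*(-341) = 263/878108 + 341 = 299435091/878108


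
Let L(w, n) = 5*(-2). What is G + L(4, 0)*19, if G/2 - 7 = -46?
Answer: -268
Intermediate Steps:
G = -78 (G = 14 + 2*(-46) = 14 - 92 = -78)
L(w, n) = -10
G + L(4, 0)*19 = -78 - 10*19 = -78 - 190 = -268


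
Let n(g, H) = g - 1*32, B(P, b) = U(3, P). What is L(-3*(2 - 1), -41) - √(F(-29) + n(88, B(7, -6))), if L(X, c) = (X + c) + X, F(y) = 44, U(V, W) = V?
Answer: -57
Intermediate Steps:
B(P, b) = 3
L(X, c) = c + 2*X
n(g, H) = -32 + g (n(g, H) = g - 32 = -32 + g)
L(-3*(2 - 1), -41) - √(F(-29) + n(88, B(7, -6))) = (-41 + 2*(-3*(2 - 1))) - √(44 + (-32 + 88)) = (-41 + 2*(-3*1)) - √(44 + 56) = (-41 + 2*(-3)) - √100 = (-41 - 6) - 1*10 = -47 - 10 = -57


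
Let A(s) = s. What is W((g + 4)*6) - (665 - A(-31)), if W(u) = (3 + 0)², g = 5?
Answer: -687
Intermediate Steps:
W(u) = 9 (W(u) = 3² = 9)
W((g + 4)*6) - (665 - A(-31)) = 9 - (665 - 1*(-31)) = 9 - (665 + 31) = 9 - 1*696 = 9 - 696 = -687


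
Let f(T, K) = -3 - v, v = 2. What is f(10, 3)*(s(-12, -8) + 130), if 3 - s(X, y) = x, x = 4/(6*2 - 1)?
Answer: -7295/11 ≈ -663.18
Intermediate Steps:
f(T, K) = -5 (f(T, K) = -3 - 1*2 = -3 - 2 = -5)
x = 4/11 (x = 4/(12 - 1) = 4/11 ≈ 0.36364)
s(X, y) = 29/11 (s(X, y) = 3 - 1*4/11 = 3 - 4/11 = 29/11)
f(10, 3)*(s(-12, -8) + 130) = -5*(29/11 + 130) = -5*1459/11 = -7295/11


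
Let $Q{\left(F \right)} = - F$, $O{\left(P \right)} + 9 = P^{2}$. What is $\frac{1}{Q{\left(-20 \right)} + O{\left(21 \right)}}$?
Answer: $\frac{1}{452} \approx 0.0022124$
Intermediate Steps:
$O{\left(P \right)} = -9 + P^{2}$
$\frac{1}{Q{\left(-20 \right)} + O{\left(21 \right)}} = \frac{1}{\left(-1\right) \left(-20\right) - \left(9 - 21^{2}\right)} = \frac{1}{20 + \left(-9 + 441\right)} = \frac{1}{20 + 432} = \frac{1}{452}$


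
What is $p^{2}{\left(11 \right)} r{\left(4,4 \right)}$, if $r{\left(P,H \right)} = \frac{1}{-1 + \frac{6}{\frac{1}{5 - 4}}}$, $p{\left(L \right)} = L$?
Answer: $\frac{121}{5} \approx 24.2$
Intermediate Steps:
$r{\left(P,H \right)} = \frac{1}{5}$ ($r{\left(P,H \right)} = \frac{1}{-1 + \frac{6}{1^{-1}}} = \frac{1}{-1 + \frac{6}{1}} = \frac{1}{-1 + 6 \cdot 1} = \frac{1}{-1 + 6} = \frac{1}{5}$)
$p^{2}{\left(11 \right)} r{\left(4,4 \right)} = 11^{2} \cdot \frac{1}{5} = 121 \cdot \frac{1}{5} = \frac{121}{5}$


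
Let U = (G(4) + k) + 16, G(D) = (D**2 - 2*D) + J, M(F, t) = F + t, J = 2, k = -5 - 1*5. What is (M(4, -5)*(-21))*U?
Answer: 336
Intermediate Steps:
k = -10 (k = -5 - 5 = -10)
G(D) = 2 + D**2 - 2*D (G(D) = (D**2 - 2*D) + 2 = 2 + D**2 - 2*D)
U = 16 (U = ((2 + 4**2 - 2*4) - 10) + 16 = ((2 + 16 - 8) - 10) + 16 = (10 - 10) + 16 = 0 + 16 = 16)
(M(4, -5)*(-21))*U = ((4 - 5)*(-21))*16 = -1*(-21)*16 = 21*16 = 336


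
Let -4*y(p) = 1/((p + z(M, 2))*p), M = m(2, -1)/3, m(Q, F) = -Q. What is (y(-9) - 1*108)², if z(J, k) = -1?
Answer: 1511732161/129600 ≈ 11665.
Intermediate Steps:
M = -⅔ (M = -1*2/3 = -2*⅓ = -⅔ ≈ -0.66667)
y(p) = -1/(4*p*(-1 + p)) (y(p) = -1/(4*(p - 1)*p) = -1/(4*(-1 + p)*p) = -1/(4*p*(-1 + p)))
(y(-9) - 1*108)² = (-¼/(-9*(-1 - 9)) - 1*108)² = (-¼*(-⅑)/(-10) - 108)² = (-¼*(-⅑)*(-⅒) - 108)² = (-1/360 - 108)² = (-38881/360)² = 1511732161/129600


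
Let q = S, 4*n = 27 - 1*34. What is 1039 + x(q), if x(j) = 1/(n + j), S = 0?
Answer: 7269/7 ≈ 1038.4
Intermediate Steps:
n = -7/4 (n = (27 - 1*34)/4 = (27 - 34)/4 = (¼)*(-7) = -7/4 ≈ -1.7500)
q = 0
x(j) = 1/(-7/4 + j)
1039 + x(q) = 1039 + 4/(-7 + 4*0) = 1039 + 4/(-7 + 0) = 1039 + 4/(-7) = 1039 + 4*(-⅐) = 1039 - 4/7 = 7269/7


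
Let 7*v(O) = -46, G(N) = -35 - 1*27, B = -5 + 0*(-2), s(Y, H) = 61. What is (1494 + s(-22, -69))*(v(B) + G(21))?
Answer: -746400/7 ≈ -1.0663e+5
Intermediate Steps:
B = -5 (B = -5 + 0 = -5)
G(N) = -62 (G(N) = -35 - 27 = -62)
v(O) = -46/7 (v(O) = (1/7)*(-46) = -46/7)
(1494 + s(-22, -69))*(v(B) + G(21)) = (1494 + 61)*(-46/7 - 62) = 1555*(-480/7) = -746400/7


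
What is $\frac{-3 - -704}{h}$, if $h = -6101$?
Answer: $- \frac{701}{6101} \approx -0.1149$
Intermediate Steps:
$\frac{-3 - -704}{h} = \frac{-3 - -704}{-6101} = \left(-3 + 704\right) \left(- \frac{1}{6101}\right) = 701 \left(- \frac{1}{6101}\right) = - \frac{701}{6101}$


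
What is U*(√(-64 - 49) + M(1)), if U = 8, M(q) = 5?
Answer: 40 + 8*I*√113 ≈ 40.0 + 85.041*I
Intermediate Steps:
U*(√(-64 - 49) + M(1)) = 8*(√(-64 - 49) + 5) = 8*(√(-113) + 5) = 8*(I*√113 + 5) = 8*(5 + I*√113) = 40 + 8*I*√113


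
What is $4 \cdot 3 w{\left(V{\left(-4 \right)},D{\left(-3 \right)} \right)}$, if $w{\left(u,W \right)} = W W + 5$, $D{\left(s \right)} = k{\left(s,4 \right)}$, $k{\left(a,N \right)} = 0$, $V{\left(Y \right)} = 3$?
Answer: $60$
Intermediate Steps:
$D{\left(s \right)} = 0$
$w{\left(u,W \right)} = 5 + W^{2}$ ($w{\left(u,W \right)} = W^{2} + 5 = 5 + W^{2}$)
$4 \cdot 3 w{\left(V{\left(-4 \right)},D{\left(-3 \right)} \right)} = 4 \cdot 3 \left(5 + 0^{2}\right) = 12 \left(5 + 0\right) = 12 \cdot 5 = 60$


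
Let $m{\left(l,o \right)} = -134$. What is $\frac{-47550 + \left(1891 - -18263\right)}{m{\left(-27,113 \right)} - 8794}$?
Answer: $\frac{761}{248} \approx 3.0686$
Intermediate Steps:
$\frac{-47550 + \left(1891 - -18263\right)}{m{\left(-27,113 \right)} - 8794} = \frac{-47550 + \left(1891 - -18263\right)}{-134 - 8794} = \frac{-47550 + \left(1891 + 18263\right)}{-8928} = \left(-47550 + 20154\right) \left(- \frac{1}{8928}\right) = \left(-27396\right) \left(- \frac{1}{8928}\right) = \frac{761}{248}$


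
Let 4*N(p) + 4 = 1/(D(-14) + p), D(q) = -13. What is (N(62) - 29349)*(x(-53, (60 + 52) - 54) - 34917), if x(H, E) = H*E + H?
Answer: 54712969089/49 ≈ 1.1166e+9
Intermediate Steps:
x(H, E) = H + E*H (x(H, E) = E*H + H = H + E*H)
N(p) = -1 + 1/(4*(-13 + p))
(N(62) - 29349)*(x(-53, (60 + 52) - 54) - 34917) = ((53/4 - 1*62)/(-13 + 62) - 29349)*(-53*(1 + ((60 + 52) - 54)) - 34917) = ((53/4 - 62)/49 - 29349)*(-53*(1 + (112 - 54)) - 34917) = ((1/49)*(-195/4) - 29349)*(-53*(1 + 58) - 34917) = (-195/196 - 29349)*(-53*59 - 34917) = -5752599*(-3127 - 34917)/196 = -5752599/196*(-38044) = 54712969089/49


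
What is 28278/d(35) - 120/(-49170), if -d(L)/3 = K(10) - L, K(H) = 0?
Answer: 15449354/57365 ≈ 269.32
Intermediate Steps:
d(L) = 3*L (d(L) = -3*(0 - L) = -(-3)*L = 3*L)
28278/d(35) - 120/(-49170) = 28278/((3*35)) - 120/(-49170) = 28278/105 - 120*(-1/49170) = 28278*(1/105) + 4/1639 = 9426/35 + 4/1639 = 15449354/57365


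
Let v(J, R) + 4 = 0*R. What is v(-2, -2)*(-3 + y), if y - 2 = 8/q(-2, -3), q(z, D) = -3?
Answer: 44/3 ≈ 14.667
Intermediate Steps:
v(J, R) = -4 (v(J, R) = -4 + 0*R = -4 + 0 = -4)
y = -2/3 (y = 2 + 8/(-3) = 2 + 8*(-1/3) = 2 - 8/3 = -2/3 ≈ -0.66667)
v(-2, -2)*(-3 + y) = -4*(-3 - 2/3) = -4*(-11/3) = 44/3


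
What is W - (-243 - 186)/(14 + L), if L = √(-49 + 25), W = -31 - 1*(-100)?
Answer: 963/10 - 39*I*√6/10 ≈ 96.3 - 9.553*I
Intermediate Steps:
W = 69 (W = -31 + 100 = 69)
L = 2*I*√6 (L = √(-24) = 2*I*√6 ≈ 4.899*I)
W - (-243 - 186)/(14 + L) = 69 - (-243 - 186)/(14 + 2*I*√6) = 69 - (-429)/(14 + 2*I*√6) = 69 + 429/(14 + 2*I*√6)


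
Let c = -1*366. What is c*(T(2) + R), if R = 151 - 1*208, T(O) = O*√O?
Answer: 20862 - 732*√2 ≈ 19827.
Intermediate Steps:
T(O) = O^(3/2)
R = -57 (R = 151 - 208 = -57)
c = -366
c*(T(2) + R) = -366*(2^(3/2) - 57) = -366*(2*√2 - 57) = -366*(-57 + 2*√2) = 20862 - 732*√2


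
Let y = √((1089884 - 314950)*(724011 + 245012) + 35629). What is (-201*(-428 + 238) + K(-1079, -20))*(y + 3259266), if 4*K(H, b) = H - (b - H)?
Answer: 122729290863 + 75311*√750928905111/2 ≈ 1.5536e+11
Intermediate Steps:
y = √750928905111 (y = √(774934*969023 + 35629) = √(750928869482 + 35629) = √750928905111 ≈ 8.6656e+5)
K(H, b) = H/2 - b/4 (K(H, b) = (H - (b - H))/4 = (H + (H - b))/4 = (-b + 2*H)/4 = H/2 - b/4)
(-201*(-428 + 238) + K(-1079, -20))*(y + 3259266) = (-201*(-428 + 238) + ((½)*(-1079) - ¼*(-20)))*(√750928905111 + 3259266) = (-201*(-190) + (-1079/2 + 5))*(3259266 + √750928905111) = (38190 - 1069/2)*(3259266 + √750928905111) = 75311*(3259266 + √750928905111)/2 = 122729290863 + 75311*√750928905111/2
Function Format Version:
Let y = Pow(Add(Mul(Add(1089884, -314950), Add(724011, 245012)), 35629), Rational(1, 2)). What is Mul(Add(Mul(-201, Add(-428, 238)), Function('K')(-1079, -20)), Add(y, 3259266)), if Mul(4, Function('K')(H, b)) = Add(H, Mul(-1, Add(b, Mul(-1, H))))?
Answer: Add(122729290863, Mul(Rational(75311, 2), Pow(750928905111, Rational(1, 2)))) ≈ 1.5536e+11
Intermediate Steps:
y = Pow(750928905111, Rational(1, 2)) (y = Pow(Add(Mul(774934, 969023), 35629), Rational(1, 2)) = Pow(Add(750928869482, 35629), Rational(1, 2)) = Pow(750928905111, Rational(1, 2)) ≈ 8.6656e+5)
Function('K')(H, b) = Add(Mul(Rational(1, 2), H), Mul(Rational(-1, 4), b)) (Function('K')(H, b) = Mul(Rational(1, 4), Add(H, Mul(-1, Add(b, Mul(-1, H))))) = Mul(Rational(1, 4), Add(H, Add(H, Mul(-1, b)))) = Mul(Rational(1, 4), Add(Mul(-1, b), Mul(2, H))) = Add(Mul(Rational(1, 2), H), Mul(Rational(-1, 4), b)))
Mul(Add(Mul(-201, Add(-428, 238)), Function('K')(-1079, -20)), Add(y, 3259266)) = Mul(Add(Mul(-201, Add(-428, 238)), Add(Mul(Rational(1, 2), -1079), Mul(Rational(-1, 4), -20))), Add(Pow(750928905111, Rational(1, 2)), 3259266)) = Mul(Add(Mul(-201, -190), Add(Rational(-1079, 2), 5)), Add(3259266, Pow(750928905111, Rational(1, 2)))) = Mul(Add(38190, Rational(-1069, 2)), Add(3259266, Pow(750928905111, Rational(1, 2)))) = Mul(Rational(75311, 2), Add(3259266, Pow(750928905111, Rational(1, 2)))) = Add(122729290863, Mul(Rational(75311, 2), Pow(750928905111, Rational(1, 2))))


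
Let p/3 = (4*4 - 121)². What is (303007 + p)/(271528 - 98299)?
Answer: 336082/173229 ≈ 1.9401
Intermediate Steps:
p = 33075 (p = 3*(4*4 - 121)² = 3*(16 - 121)² = 3*(-105)² = 3*11025 = 33075)
(303007 + p)/(271528 - 98299) = (303007 + 33075)/(271528 - 98299) = 336082/173229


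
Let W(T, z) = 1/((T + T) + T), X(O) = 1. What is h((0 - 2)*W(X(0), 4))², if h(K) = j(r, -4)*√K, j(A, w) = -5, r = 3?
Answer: -50/3 ≈ -16.667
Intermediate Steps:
W(T, z) = 1/(3*T) (W(T, z) = 1/(2*T + T) = 1/(3*T))
h(K) = -5*√K
h((0 - 2)*W(X(0), 4))² = (-5*√(-⅔))² = (-5*I*√6/3)² = -50/3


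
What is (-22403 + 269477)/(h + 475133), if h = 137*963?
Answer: 123537/303532 ≈ 0.40700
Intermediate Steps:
h = 131931
(-22403 + 269477)/(h + 475133) = (-22403 + 269477)/(131931 + 475133) = 247074/607064 = 247074*(1/607064) = 123537/303532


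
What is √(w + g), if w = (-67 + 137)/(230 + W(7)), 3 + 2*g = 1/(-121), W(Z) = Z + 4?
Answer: 8*I*√133273/2651 ≈ 1.1017*I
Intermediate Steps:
W(Z) = 4 + Z
g = -182/121 (g = -3/2 + (½)/(-121) = -3/2 + (½)*(-1/121) = -3/2 - 1/242 = -182/121 ≈ -1.5041)
w = 70/241 (w = (-67 + 137)/(230 + (4 + 7)) = 70/(230 + 11) = 70/241 ≈ 0.29046)
√(w + g) = √(70/241 - 182/121) = √(-35392/29161) = 8*I*√133273/2651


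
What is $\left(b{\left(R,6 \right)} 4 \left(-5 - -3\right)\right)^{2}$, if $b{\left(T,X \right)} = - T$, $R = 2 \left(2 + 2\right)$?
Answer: $4096$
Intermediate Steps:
$R = 8$ ($R = 2 \cdot 4 = 8$)
$\left(b{\left(R,6 \right)} 4 \left(-5 - -3\right)\right)^{2} = \left(\left(-1\right) 8 \cdot 4 \left(-5 - -3\right)\right)^{2} = \left(\left(-8\right) 4 \left(-5 + 3\right)\right)^{2} = \left(\left(-32\right) \left(-2\right)\right)^{2} = 64^{2} = 4096$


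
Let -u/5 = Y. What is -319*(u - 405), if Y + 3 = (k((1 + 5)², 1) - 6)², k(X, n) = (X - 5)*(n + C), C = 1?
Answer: 5126330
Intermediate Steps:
k(X, n) = (1 + n)*(-5 + X) (k(X, n) = (X - 5)*(n + 1) = (-5 + X)*(1 + n) = (1 + n)*(-5 + X))
Y = 3133 (Y = -3 + ((-5 + (1 + 5)² - 5*1 + (1 + 5)²*1) - 6)² = -3 + ((-5 + 6² - 5 + 6²*1) - 6)² = -3 + ((-5 + 36 - 5 + 36*1) - 6)² = -3 + ((-5 + 36 - 5 + 36) - 6)² = -3 + (62 - 6)² = -3 + 56² = -3 + 3136 = 3133)
u = -15665 (u = -5*3133 = -15665)
-319*(u - 405) = -319*(-15665 - 405) = -319*(-16070) = 5126330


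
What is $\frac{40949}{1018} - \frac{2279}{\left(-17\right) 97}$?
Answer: $\frac{69844923}{1678682} \approx 41.607$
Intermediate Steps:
$\frac{40949}{1018} - \frac{2279}{\left(-17\right) 97} = 40949 \cdot \frac{1}{1018} - \frac{2279}{-1649} = \frac{40949}{1018} - - \frac{2279}{1649} = \frac{40949}{1018} + \frac{2279}{1649} = \frac{69844923}{1678682}$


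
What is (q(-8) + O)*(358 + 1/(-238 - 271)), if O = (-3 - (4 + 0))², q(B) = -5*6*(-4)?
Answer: 30795349/509 ≈ 60502.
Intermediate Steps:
q(B) = 120 (q(B) = -30*(-4) = 120)
O = 49 (O = (-3 - 1*4)² = (-3 - 4)² = (-7)² = 49)
(q(-8) + O)*(358 + 1/(-238 - 271)) = (120 + 49)*(358 + 1/(-238 - 271)) = 169*(358 + 1/(-509)) = 169*(358 - 1/509) = 169*(182221/509) = 30795349/509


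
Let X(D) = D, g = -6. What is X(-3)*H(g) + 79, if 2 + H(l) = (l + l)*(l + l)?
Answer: -347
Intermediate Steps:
H(l) = -2 + 4*l² (H(l) = -2 + (l + l)*(l + l) = -2 + (2*l)*(2*l) = -2 + 4*l²)
X(-3)*H(g) + 79 = -3*(-2 + 4*(-6)²) + 79 = -3*(-2 + 4*36) + 79 = -3*(-2 + 144) + 79 = -3*142 + 79 = -426 + 79 = -347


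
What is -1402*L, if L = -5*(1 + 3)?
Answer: 28040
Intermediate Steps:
L = -20 (L = -5*4 = -20)
-1402*L = -1402*(-20) = 28040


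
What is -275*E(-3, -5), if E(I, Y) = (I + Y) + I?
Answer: 3025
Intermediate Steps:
E(I, Y) = Y + 2*I
-275*E(-3, -5) = -275*(-5 + 2*(-3)) = -275*(-5 - 6) = -275*(-11) = 3025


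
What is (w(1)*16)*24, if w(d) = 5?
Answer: 1920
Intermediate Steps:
(w(1)*16)*24 = (5*16)*24 = 80*24 = 1920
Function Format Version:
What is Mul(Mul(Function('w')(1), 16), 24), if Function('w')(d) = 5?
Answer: 1920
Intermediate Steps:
Mul(Mul(Function('w')(1), 16), 24) = Mul(Mul(5, 16), 24) = Mul(80, 24) = 1920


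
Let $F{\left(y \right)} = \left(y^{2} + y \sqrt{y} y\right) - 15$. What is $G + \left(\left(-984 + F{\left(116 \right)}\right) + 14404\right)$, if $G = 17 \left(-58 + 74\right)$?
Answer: $27133 + 26912 \sqrt{29} \approx 1.7206 \cdot 10^{5}$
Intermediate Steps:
$F{\left(y \right)} = -15 + y^{2} + y^{\frac{5}{2}}$ ($F{\left(y \right)} = \left(y^{2} + y^{\frac{3}{2}} y\right) - 15 = \left(y^{2} + y^{\frac{5}{2}}\right) - 15 = -15 + y^{2} + y^{\frac{5}{2}}$)
$G = 272$ ($G = 17 \cdot 16 = 272$)
$G + \left(\left(-984 + F{\left(116 \right)}\right) + 14404\right) = 272 - \left(-26861 - 26912 \sqrt{29}\right) = 272 + \left(\left(12457 + 26912 \sqrt{29}\right) + 14404\right) = 272 + \left(26861 + 26912 \sqrt{29}\right) = 27133 + 26912 \sqrt{29}$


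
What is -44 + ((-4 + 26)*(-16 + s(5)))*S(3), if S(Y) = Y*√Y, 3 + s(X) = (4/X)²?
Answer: -44 - 30294*√3/25 ≈ -2142.8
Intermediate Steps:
s(X) = -3 + 16/X² (s(X) = -3 + (4/X)² = -3 + 16/X²)
S(Y) = Y^(3/2)
-44 + ((-4 + 26)*(-16 + s(5)))*S(3) = -44 + ((-4 + 26)*(-16 + (-3 + 16/5²)))*3^(3/2) = -44 + (22*(-16 + (-3 + 16*(1/25))))*(3*√3) = -44 + (22*(-16 + (-3 + 16/25)))*(3*√3) = -44 + (22*(-16 - 59/25))*(3*√3) = -44 + (22*(-459/25))*(3*√3) = -44 - 30294*√3/25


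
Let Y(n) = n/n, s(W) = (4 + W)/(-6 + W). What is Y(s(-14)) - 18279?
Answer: -18278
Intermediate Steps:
s(W) = (4 + W)/(-6 + W)
Y(n) = 1
Y(s(-14)) - 18279 = 1 - 18279 = -18278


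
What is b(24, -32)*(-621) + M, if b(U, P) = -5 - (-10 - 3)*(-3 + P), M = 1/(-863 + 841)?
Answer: 6284519/22 ≈ 2.8566e+5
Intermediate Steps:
M = -1/22 (M = 1/(-22) = -1/22 ≈ -0.045455)
b(U, P) = -44 + 13*P (b(U, P) = -5 - (-13)*(-3 + P) = -5 - (39 - 13*P) = -5 + (-39 + 13*P) = -44 + 13*P)
b(24, -32)*(-621) + M = (-44 + 13*(-32))*(-621) - 1/22 = (-44 - 416)*(-621) - 1/22 = -460*(-621) - 1/22 = 285660 - 1/22 = 6284519/22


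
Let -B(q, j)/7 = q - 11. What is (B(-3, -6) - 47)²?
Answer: 2601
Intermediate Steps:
B(q, j) = 77 - 7*q (B(q, j) = -7*(q - 11) = -7*(-11 + q) = 77 - 7*q)
(B(-3, -6) - 47)² = ((77 - 7*(-3)) - 47)² = ((77 + 21) - 47)² = (98 - 47)² = 51² = 2601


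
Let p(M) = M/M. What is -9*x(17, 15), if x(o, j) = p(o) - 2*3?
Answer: 45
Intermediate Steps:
p(M) = 1
x(o, j) = -5 (x(o, j) = 1 - 2*3 = 1 - 6 = -5)
-9*x(17, 15) = -9*(-5) = 45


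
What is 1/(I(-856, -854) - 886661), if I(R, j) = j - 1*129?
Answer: -1/887644 ≈ -1.1266e-6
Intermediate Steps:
I(R, j) = -129 + j (I(R, j) = j - 129 = -129 + j)
1/(I(-856, -854) - 886661) = 1/((-129 - 854) - 886661) = 1/(-983 - 886661) = 1/(-887644) = -1/887644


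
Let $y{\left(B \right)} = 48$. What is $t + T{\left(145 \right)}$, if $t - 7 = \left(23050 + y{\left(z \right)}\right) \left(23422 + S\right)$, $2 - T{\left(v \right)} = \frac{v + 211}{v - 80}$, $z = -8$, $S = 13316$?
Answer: $\frac{55157331289}{65} \approx 8.4857 \cdot 10^{8}$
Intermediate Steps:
$T{\left(v \right)} = 2 - \frac{211 + v}{-80 + v}$ ($T{\left(v \right)} = 2 - \frac{v + 211}{v - 80} = 2 - \frac{211 + v}{-80 + v}$)
$t = 848574331$ ($t = 7 + \left(23050 + 48\right) \left(23422 + 13316\right) = 7 + 23098 \cdot 36738 = 7 + 848574324 = 848574331$)
$t + T{\left(145 \right)} = 848574331 + \frac{-371 + 145}{-80 + 145} = 848574331 + \frac{1}{65} \left(-226\right) = 848574331 - \frac{226}{65} = \frac{55157331289}{65}$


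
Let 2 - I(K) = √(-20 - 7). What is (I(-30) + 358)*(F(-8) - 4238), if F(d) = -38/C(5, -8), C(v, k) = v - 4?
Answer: -1539360 + 12828*I*√3 ≈ -1.5394e+6 + 22219.0*I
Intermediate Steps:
C(v, k) = -4 + v
I(K) = 2 - 3*I*√3 (I(K) = 2 - √(-20 - 7) = 2 - √(-27) = 2 - 3*I*√3)
F(d) = -38 (F(d) = -38/(-4 + 5) = -38/1 = -38*1 = -38)
(I(-30) + 358)*(F(-8) - 4238) = ((2 - 3*I*√3) + 358)*(-38 - 4238) = (360 - 3*I*√3)*(-4276) = -1539360 + 12828*I*√3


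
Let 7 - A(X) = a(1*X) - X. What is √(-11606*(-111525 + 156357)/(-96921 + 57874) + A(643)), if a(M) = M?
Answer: √20327615214487/39047 ≈ 115.47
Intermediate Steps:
A(X) = 7 (A(X) = 7 - (1*X - X) = 7 - (X - X) = 7 - 1*0 = 7 + 0 = 7)
√(-11606*(-111525 + 156357)/(-96921 + 57874) + A(643)) = √(-11606*(-111525 + 156357)/(-96921 + 57874) + 7) = √(-11606/((-39047/44832)) + 7) = √(-11606/((-39047*1/44832)) + 7) = √(-11606/(-39047/44832) + 7) = √(-11606*(-44832/39047) + 7) = √(520320192/39047 + 7) = √(520593521/39047) = √20327615214487/39047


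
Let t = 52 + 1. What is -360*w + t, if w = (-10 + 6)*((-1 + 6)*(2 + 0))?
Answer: 14453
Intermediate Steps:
t = 53
w = -40 (w = -20*2 = -4*10 = -40)
-360*w + t = -360*(-40) + 53 = 14400 + 53 = 14453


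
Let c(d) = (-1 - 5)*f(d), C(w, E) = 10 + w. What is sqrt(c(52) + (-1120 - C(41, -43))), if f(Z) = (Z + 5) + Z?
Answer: 5*I*sqrt(73) ≈ 42.72*I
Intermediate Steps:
f(Z) = 5 + 2*Z (f(Z) = (5 + Z) + Z = 5 + 2*Z)
c(d) = -30 - 12*d (c(d) = (-1 - 5)*(5 + 2*d) = -6*(5 + 2*d) = -30 - 12*d)
sqrt(c(52) + (-1120 - C(41, -43))) = sqrt((-30 - 12*52) + (-1120 - (10 + 41))) = sqrt((-30 - 624) + (-1120 - 1*51)) = sqrt(-654 + (-1120 - 51)) = sqrt(-654 - 1171) = sqrt(-1825) = 5*I*sqrt(73)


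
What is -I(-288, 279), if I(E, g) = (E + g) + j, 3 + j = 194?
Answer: -182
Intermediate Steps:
j = 191 (j = -3 + 194 = 191)
I(E, g) = 191 + E + g (I(E, g) = (E + g) + 191 = 191 + E + g)
-I(-288, 279) = -(191 - 288 + 279) = -1*182 = -182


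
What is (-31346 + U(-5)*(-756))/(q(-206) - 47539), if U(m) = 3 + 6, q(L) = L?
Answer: 7630/9549 ≈ 0.79904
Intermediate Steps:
U(m) = 9
(-31346 + U(-5)*(-756))/(q(-206) - 47539) = (-31346 + 9*(-756))/(-206 - 47539) = (-31346 - 6804)/(-47745) = -38150*(-1/47745) = 7630/9549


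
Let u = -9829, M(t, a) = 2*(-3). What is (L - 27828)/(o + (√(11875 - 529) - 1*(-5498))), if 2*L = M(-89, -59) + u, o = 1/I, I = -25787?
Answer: -79811732830592575/13395434479996634 + 43549508945179*√11346/40186303439989902 ≈ -5.8427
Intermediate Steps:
M(t, a) = -6
o = -1/25787 (o = 1/(-25787) = -1/25787 ≈ -3.8779e-5)
L = -9835/2 (L = (-6 - 9829)/2 = (½)*(-9835) = -9835/2 ≈ -4917.5)
(L - 27828)/(o + (√(11875 - 529) - 1*(-5498))) = (-9835/2 - 27828)/(-1/25787 + (√(11875 - 529) - 1*(-5498))) = -65491/(2*(-1/25787 + (√11346 + 5498))) = -65491/(2*(-1/25787 + (5498 + √11346))) = -65491/(2*(141776925/25787 + √11346))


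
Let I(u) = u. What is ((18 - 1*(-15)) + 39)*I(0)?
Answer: 0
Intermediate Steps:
((18 - 1*(-15)) + 39)*I(0) = ((18 - 1*(-15)) + 39)*0 = ((18 + 15) + 39)*0 = (33 + 39)*0 = 72*0 = 0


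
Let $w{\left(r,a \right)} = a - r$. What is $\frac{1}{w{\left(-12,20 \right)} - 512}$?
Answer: $- \frac{1}{480} \approx -0.0020833$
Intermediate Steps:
$\frac{1}{w{\left(-12,20 \right)} - 512} = \frac{1}{\left(20 - -12\right) - 512} = \frac{1}{\left(20 + 12\right) - 512} = \frac{1}{32 - 512} = \frac{1}{-480} = - \frac{1}{480}$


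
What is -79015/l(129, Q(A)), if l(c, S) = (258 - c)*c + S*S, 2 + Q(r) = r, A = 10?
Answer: -15803/3341 ≈ -4.7300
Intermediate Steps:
Q(r) = -2 + r
l(c, S) = S² + c*(258 - c) (l(c, S) = c*(258 - c) + S² = S² + c*(258 - c))
-79015/l(129, Q(A)) = -79015/((-2 + 10)² - 1*129² + 258*129) = -79015/(8² - 1*16641 + 33282) = -79015/(64 - 16641 + 33282) = -79015/16705 = -79015*1/16705 = -15803/3341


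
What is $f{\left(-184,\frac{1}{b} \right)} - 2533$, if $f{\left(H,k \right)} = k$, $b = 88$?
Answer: $- \frac{222903}{88} \approx -2533.0$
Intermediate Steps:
$f{\left(-184,\frac{1}{b} \right)} - 2533 = \frac{1}{88} - 2533 = - \frac{222903}{88}$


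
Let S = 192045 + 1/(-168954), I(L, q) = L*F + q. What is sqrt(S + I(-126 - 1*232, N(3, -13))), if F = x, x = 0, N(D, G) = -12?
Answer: sqrt(5481669190088874)/168954 ≈ 438.22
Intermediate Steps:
F = 0
I(L, q) = q (I(L, q) = L*0 + q = 0 + q = q)
S = 32446770929/168954 (S = 192045 - 1/168954 = 32446770929/168954 ≈ 1.9205e+5)
sqrt(S + I(-126 - 1*232, N(3, -13))) = sqrt(32446770929/168954 - 12) = sqrt(32444743481/168954) = sqrt(5481669190088874)/168954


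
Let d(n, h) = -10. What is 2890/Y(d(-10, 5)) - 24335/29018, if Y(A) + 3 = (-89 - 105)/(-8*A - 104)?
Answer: 1004859805/1770098 ≈ 567.69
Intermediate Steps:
Y(A) = -3 - 194/(-104 - 8*A) (Y(A) = -3 + (-89 - 105)/(-8*A - 104) = -3 - 194/(-104 - 8*A))
2890/Y(d(-10, 5)) - 24335/29018 = 2890/(((-59 - 12*(-10))/(4*(13 - 10)))) - 24335/29018 = 2890/(((¼)*(-59 + 120)/3)) - 24335*1/29018 = 2890/(((¼)*(⅓)*61)) - 24335/29018 = 2890/(61/12) - 24335/29018 = 2890*(12/61) - 24335/29018 = 34680/61 - 24335/29018 = 1004859805/1770098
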